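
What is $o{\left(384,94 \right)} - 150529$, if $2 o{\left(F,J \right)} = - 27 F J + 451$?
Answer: $- \frac{1275199}{2} \approx -6.376 \cdot 10^{5}$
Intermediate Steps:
$o{\left(F,J \right)} = \frac{451}{2} - \frac{27 F J}{2}$ ($o{\left(F,J \right)} = \frac{- 27 F J + 451}{2} = \frac{451 - 27 F J}{2} = \frac{451}{2} - \frac{27 F J}{2}$)
$o{\left(384,94 \right)} - 150529 = \left(\frac{451}{2} - 5184 \cdot 94\right) - 150529 = \left(\frac{451}{2} - 487296\right) - 150529 = - \frac{974141}{2} - 150529 = - \frac{1275199}{2}$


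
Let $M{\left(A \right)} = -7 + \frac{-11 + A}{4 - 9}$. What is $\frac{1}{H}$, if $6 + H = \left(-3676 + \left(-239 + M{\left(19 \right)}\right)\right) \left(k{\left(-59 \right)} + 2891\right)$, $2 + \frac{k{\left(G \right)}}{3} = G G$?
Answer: $- \frac{5}{261468734} \approx -1.9123 \cdot 10^{-8}$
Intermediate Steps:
$k{\left(G \right)} = -6 + 3 G^{2}$ ($k{\left(G \right)} = -6 + 3 G G = -6 + 3 G^{2}$)
$M{\left(A \right)} = - \frac{24}{5} - \frac{A}{5}$ ($M{\left(A \right)} = -7 + \frac{-11 + A}{-5} = -7 + \left(-11 + A\right) \left(- \frac{1}{5}\right) = -7 - \left(- \frac{11}{5} + \frac{A}{5}\right) = - \frac{24}{5} - \frac{A}{5}$)
$H = - \frac{261468734}{5}$ ($H = -6 + \left(-3676 - \frac{1238}{5}\right) \left(\left(-6 + 3 \left(-59\right)^{2}\right) + 2891\right) = -6 + \left(-3676 - \frac{1238}{5}\right) \left(\left(-6 + 3 \cdot 3481\right) + 2891\right) = -6 + \left(-3676 - \frac{1238}{5}\right) \left(\left(-6 + 10443\right) + 2891\right) = -6 + \left(-3676 - \frac{1238}{5}\right) \left(10437 + 2891\right) = -6 - \frac{261468704}{5} = - \frac{261468734}{5} \approx -5.2294 \cdot 10^{7}$)
$\frac{1}{H} = \frac{1}{- \frac{261468734}{5}} = - \frac{5}{261468734}$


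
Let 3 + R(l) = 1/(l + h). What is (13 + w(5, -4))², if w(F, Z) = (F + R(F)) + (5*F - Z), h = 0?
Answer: 48841/25 ≈ 1953.6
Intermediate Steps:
R(l) = -3 + 1/l (R(l) = -3 + 1/(l + 0) = -3 + 1/l)
w(F, Z) = -3 + 1/F - Z + 6*F (w(F, Z) = (F + (-3 + 1/F)) + (5*F - Z) = (-3 + F + 1/F) + (-Z + 5*F) = -3 + 1/F - Z + 6*F)
(13 + w(5, -4))² = (13 + (-3 + 1/5 - 1*(-4) + 6*5))² = (13 + (-3 + ⅕ + 4 + 30))² = (13 + 156/5)² = (221/5)² = 48841/25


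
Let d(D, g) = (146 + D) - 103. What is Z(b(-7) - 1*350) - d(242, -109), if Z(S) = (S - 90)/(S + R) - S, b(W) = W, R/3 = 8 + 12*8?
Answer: 1229/15 ≈ 81.933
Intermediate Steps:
R = 312 (R = 3*(8 + 12*8) = 3*(8 + 96) = 3*104 = 312)
d(D, g) = 43 + D
Z(S) = -S + (-90 + S)/(312 + S) (Z(S) = (S - 90)/(S + 312) - S = (-90 + S)/(312 + S) - S = -S + (-90 + S)/(312 + S))
Z(b(-7) - 1*350) - d(242, -109) = (-90 - (-7 - 1*350)² - 311*(-7 - 1*350))/(312 + (-7 - 1*350)) - (43 + 242) = (-90 - (-7 - 350)² - 311*(-7 - 350))/(312 + (-7 - 350)) - 1*285 = (-90 - 1*(-357)² - 311*(-357))/(312 - 357) - 285 = (-90 - 1*127449 + 111027)/(-45) - 285 = -(-90 - 127449 + 111027)/45 - 285 = -1/45*(-16512) - 285 = 5504/15 - 285 = 1229/15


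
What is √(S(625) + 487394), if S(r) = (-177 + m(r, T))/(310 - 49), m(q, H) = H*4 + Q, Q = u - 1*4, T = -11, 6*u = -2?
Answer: √33201707862/261 ≈ 698.14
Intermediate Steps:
u = -⅓ (u = (⅙)*(-2) = -⅓ ≈ -0.33333)
Q = -13/3 (Q = -⅓ - 1*4 = -⅓ - 4 = -13/3 ≈ -4.3333)
m(q, H) = -13/3 + 4*H (m(q, H) = H*4 - 13/3 = 4*H - 13/3 = -13/3 + 4*H)
S(r) = -676/783 (S(r) = (-177 + (-13/3 + 4*(-11)))/(310 - 49) = (-177 + (-13/3 - 44))/261 = (-177 - 145/3)*(1/261) = -676/3*1/261 = -676/783)
√(S(625) + 487394) = √(-676/783 + 487394) = √(381628826/783) = √33201707862/261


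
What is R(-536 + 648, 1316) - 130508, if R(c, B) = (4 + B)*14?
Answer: -112028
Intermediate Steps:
R(c, B) = 56 + 14*B
R(-536 + 648, 1316) - 130508 = (56 + 14*1316) - 130508 = (56 + 18424) - 130508 = 18480 - 130508 = -112028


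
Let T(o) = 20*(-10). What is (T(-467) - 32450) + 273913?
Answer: 241263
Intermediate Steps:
T(o) = -200
(T(-467) - 32450) + 273913 = (-200 - 32450) + 273913 = -32650 + 273913 = 241263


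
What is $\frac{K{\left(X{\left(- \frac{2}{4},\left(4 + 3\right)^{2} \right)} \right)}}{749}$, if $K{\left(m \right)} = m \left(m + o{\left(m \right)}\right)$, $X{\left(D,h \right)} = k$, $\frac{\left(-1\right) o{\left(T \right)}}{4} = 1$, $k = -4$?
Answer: $\frac{32}{749} \approx 0.042724$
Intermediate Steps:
$o{\left(T \right)} = -4$ ($o{\left(T \right)} = \left(-4\right) 1 = -4$)
$X{\left(D,h \right)} = -4$
$K{\left(m \right)} = m \left(-4 + m\right)$ ($K{\left(m \right)} = m \left(m - 4\right) = m \left(-4 + m\right)$)
$\frac{K{\left(X{\left(- \frac{2}{4},\left(4 + 3\right)^{2} \right)} \right)}}{749} = \frac{\left(-4\right) \left(-4 - 4\right)}{749} = \left(-4\right) \left(-8\right) \frac{1}{749} = 32 \cdot \frac{1}{749} = \frac{32}{749}$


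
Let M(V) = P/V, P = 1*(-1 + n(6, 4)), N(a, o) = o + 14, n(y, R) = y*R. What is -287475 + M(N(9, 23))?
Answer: -10636552/37 ≈ -2.8747e+5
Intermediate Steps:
n(y, R) = R*y
N(a, o) = 14 + o
P = 23 (P = 1*(-1 + 4*6) = 1*(-1 + 24) = 1*23 = 23)
M(V) = 23/V
-287475 + M(N(9, 23)) = -287475 + 23/(14 + 23) = -287475 + 23/37 = -10636552/37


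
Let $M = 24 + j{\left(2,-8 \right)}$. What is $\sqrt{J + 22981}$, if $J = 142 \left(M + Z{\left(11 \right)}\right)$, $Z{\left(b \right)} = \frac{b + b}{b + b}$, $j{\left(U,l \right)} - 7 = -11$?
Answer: $\sqrt{25963} \approx 161.13$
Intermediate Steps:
$j{\left(U,l \right)} = -4$ ($j{\left(U,l \right)} = 7 - 11 = -4$)
$Z{\left(b \right)} = 1$ ($Z{\left(b \right)} = \frac{2 b}{2 b} = 2 b \frac{1}{2 b} = 1$)
$M = 20$ ($M = 24 - 4 = 20$)
$J = 2982$ ($J = 142 \left(20 + 1\right) = 142 \cdot 21 = 2982$)
$\sqrt{J + 22981} = \sqrt{2982 + 22981} = \sqrt{25963}$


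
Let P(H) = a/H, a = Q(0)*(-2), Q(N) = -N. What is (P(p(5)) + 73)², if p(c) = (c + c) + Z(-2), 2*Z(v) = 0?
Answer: 5329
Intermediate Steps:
Z(v) = 0 (Z(v) = (½)*0 = 0)
p(c) = 2*c (p(c) = (c + c) + 0 = 2*c + 0 = 2*c)
a = 0 (a = -1*0*(-2) = 0*(-2) = 0)
P(H) = 0 (P(H) = 0/H = 0)
(P(p(5)) + 73)² = (0 + 73)² = 73² = 5329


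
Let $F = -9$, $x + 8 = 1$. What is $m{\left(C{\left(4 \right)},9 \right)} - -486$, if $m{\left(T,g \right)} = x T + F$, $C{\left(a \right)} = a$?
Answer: $449$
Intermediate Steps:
$x = -7$ ($x = -8 + 1 = -7$)
$m{\left(T,g \right)} = -9 - 7 T$ ($m{\left(T,g \right)} = - 7 T - 9 = -9 - 7 T$)
$m{\left(C{\left(4 \right)},9 \right)} - -486 = \left(-9 - 28\right) - -486 = \left(-9 - 28\right) + 486 = -37 + 486 = 449$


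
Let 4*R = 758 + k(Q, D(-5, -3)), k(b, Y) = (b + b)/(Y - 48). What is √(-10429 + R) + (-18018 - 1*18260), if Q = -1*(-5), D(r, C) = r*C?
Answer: -36278 + I*√11150898/33 ≈ -36278.0 + 101.19*I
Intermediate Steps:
D(r, C) = C*r
Q = 5
k(b, Y) = 2*b/(-48 + Y) (k(b, Y) = (2*b)/(-48 + Y) = 2*b/(-48 + Y))
R = 6251/33 (R = (758 + 2*5/(-48 - 3*(-5)))/4 = (758 + 2*5/(-48 + 15))/4 = (758 + 2*5/(-33))/4 = (758 + 2*5*(-1/33))/4 = (758 - 10/33)/4 = (¼)*(25004/33) = 6251/33 ≈ 189.42)
√(-10429 + R) + (-18018 - 1*18260) = √(-10429 + 6251/33) + (-18018 - 1*18260) = √(-337906/33) + (-18018 - 18260) = I*√11150898/33 - 36278 = -36278 + I*√11150898/33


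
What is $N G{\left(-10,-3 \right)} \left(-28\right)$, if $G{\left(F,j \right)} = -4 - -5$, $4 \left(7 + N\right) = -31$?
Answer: $413$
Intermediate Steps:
$N = - \frac{59}{4}$ ($N = -7 + \frac{1}{4} \left(-31\right) = -7 - \frac{31}{4} = - \frac{59}{4} \approx -14.75$)
$G{\left(F,j \right)} = 1$ ($G{\left(F,j \right)} = -4 + 5 = 1$)
$N G{\left(-10,-3 \right)} \left(-28\right) = \left(- \frac{59}{4}\right) 1 \left(-28\right) = \left(- \frac{59}{4}\right) \left(-28\right) = 413$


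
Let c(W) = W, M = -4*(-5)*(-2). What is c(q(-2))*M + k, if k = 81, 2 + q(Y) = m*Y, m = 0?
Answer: 161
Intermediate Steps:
q(Y) = -2 (q(Y) = -2 + 0*Y = -2 + 0 = -2)
M = -40 (M = 20*(-2) = -40)
c(q(-2))*M + k = -2*(-40) + 81 = 80 + 81 = 161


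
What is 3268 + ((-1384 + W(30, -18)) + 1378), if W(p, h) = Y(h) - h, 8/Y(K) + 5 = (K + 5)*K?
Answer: 751128/229 ≈ 3280.0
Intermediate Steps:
Y(K) = 8/(-5 + K*(5 + K)) (Y(K) = 8/(-5 + (K + 5)*K) = 8/(-5 + (5 + K)*K) = 8/(-5 + K*(5 + K)))
W(p, h) = -h + 8/(-5 + h**2 + 5*h) (W(p, h) = 8/(-5 + h**2 + 5*h) - h = -h + 8/(-5 + h**2 + 5*h))
3268 + ((-1384 + W(30, -18)) + 1378) = 3268 + ((-1384 + (-1*(-18) + 8/(-5 + (-18)**2 + 5*(-18)))) + 1378) = 3268 + ((-1384 + (18 + 8/(-5 + 324 - 90))) + 1378) = 3268 + ((-1384 + (18 + 8/229)) + 1378) = 3268 + ((-1384 + 4130/229) + 1378) = 3268 + (-312806/229 + 1378) = 3268 + 2756/229 = 751128/229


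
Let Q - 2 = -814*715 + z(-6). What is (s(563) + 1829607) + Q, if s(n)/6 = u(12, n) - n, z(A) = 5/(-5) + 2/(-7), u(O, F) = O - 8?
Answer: 8709706/7 ≈ 1.2442e+6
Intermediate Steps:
u(O, F) = -8 + O
z(A) = -9/7 (z(A) = 5*(-⅕) + 2*(-⅐) = -1 - 2/7 = -9/7)
s(n) = 24 - 6*n (s(n) = 6*((-8 + 12) - n) = 6*(4 - n) = 24 - 6*n)
Q = -4074065/7 (Q = 2 + (-814*715 - 9/7) = 2 + (-582010 - 9/7) = 2 - 4074079/7 = -4074065/7 ≈ -5.8201e+5)
(s(563) + 1829607) + Q = ((24 - 6*563) + 1829607) - 4074065/7 = ((24 - 3378) + 1829607) - 4074065/7 = (-3354 + 1829607) - 4074065/7 = 1826253 - 4074065/7 = 8709706/7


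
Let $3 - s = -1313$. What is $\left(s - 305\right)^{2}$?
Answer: $1022121$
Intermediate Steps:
$s = 1316$ ($s = 3 - -1313 = 3 + 1313 = 1316$)
$\left(s - 305\right)^{2} = \left(1316 - 305\right)^{2} = 1011^{2} = 1022121$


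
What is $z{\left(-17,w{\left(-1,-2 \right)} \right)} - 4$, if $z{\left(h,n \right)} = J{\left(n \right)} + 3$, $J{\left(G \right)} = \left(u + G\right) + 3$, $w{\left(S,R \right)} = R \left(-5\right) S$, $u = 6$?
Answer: $-2$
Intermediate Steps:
$w{\left(S,R \right)} = - 5 R S$
$J{\left(G \right)} = 9 + G$ ($J{\left(G \right)} = \left(6 + G\right) + 3 = 9 + G$)
$z{\left(h,n \right)} = 12 + n$ ($z{\left(h,n \right)} = \left(9 + n\right) + 3 = 12 + n$)
$z{\left(-17,w{\left(-1,-2 \right)} \right)} - 4 = \left(12 - \left(-10\right) \left(-1\right)\right) - 4 = \left(12 - 10\right) - 4 = 2 - 4 = -2$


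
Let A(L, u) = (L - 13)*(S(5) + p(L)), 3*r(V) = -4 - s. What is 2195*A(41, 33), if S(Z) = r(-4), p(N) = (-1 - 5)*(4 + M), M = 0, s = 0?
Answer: -4670960/3 ≈ -1.5570e+6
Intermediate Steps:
r(V) = -4/3 (r(V) = (-4 - 1*0)/3 = (-4 + 0)/3 = (⅓)*(-4) = -4/3)
p(N) = -24 (p(N) = (-1 - 5)*(4 + 0) = -6*4 = -24)
S(Z) = -4/3
A(L, u) = 988/3 - 76*L/3 (A(L, u) = (L - 13)*(-4/3 - 24) = (-13 + L)*(-76/3) = 988/3 - 76*L/3)
2195*A(41, 33) = 2195*(988/3 - 76/3*41) = 2195*(988/3 - 3116/3) = 2195*(-2128/3) = -4670960/3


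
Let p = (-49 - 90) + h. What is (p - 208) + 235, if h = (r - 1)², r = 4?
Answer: -103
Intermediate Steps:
h = 9 (h = (4 - 1)² = 3² = 9)
p = -130 (p = (-49 - 90) + 9 = -139 + 9 = -130)
(p - 208) + 235 = (-130 - 208) + 235 = -338 + 235 = -103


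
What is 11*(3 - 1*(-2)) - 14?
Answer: 41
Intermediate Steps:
11*(3 - 1*(-2)) - 14 = 11*(3 + 2) - 14 = 11*5 - 14 = 55 - 14 = 41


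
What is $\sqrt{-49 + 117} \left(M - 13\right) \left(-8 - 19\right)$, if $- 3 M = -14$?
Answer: $450 \sqrt{17} \approx 1855.4$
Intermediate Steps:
$M = \frac{14}{3}$ ($M = \left(- \frac{1}{3}\right) \left(-14\right) = \frac{14}{3} \approx 4.6667$)
$\sqrt{-49 + 117} \left(M - 13\right) \left(-8 - 19\right) = \sqrt{-49 + 117} \left(\frac{14}{3} - 13\right) \left(-8 - 19\right) = \sqrt{68} \left(\left(- \frac{25}{3}\right) \left(-27\right)\right) = 2 \sqrt{17} \cdot 225 = 450 \sqrt{17}$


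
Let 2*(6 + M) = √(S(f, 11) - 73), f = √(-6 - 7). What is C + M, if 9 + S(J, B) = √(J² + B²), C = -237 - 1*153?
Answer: -396 + I*√(82 - 6*√3)/2 ≈ -396.0 + 4.2311*I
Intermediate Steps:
f = I*√13 (f = √(-13) = I*√13 ≈ 3.6056*I)
C = -390 (C = -237 - 153 = -390)
S(J, B) = -9 + √(B² + J²) (S(J, B) = -9 + √(J² + B²) = -9 + √(B² + J²))
M = -6 + √(-82 + 6*√3)/2 (M = -6 + √((-9 + √(11² + (I*√13)²)) - 73)/2 = -6 + √((-9 + √(121 - 13)) - 73)/2 = -6 + √((-9 + √108) - 73)/2 = -6 + √((-9 + 6*√3) - 73)/2 = -6 + √(-82 + 6*√3)/2 ≈ -6.0 + 4.2311*I)
C + M = -390 + (-6 + I*√(82 - 6*√3)/2) = -396 + I*√(82 - 6*√3)/2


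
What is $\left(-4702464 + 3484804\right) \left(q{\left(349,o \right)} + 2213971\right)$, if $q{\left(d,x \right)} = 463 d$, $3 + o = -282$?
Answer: $-2892621954280$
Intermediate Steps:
$o = -285$ ($o = -3 - 282 = -285$)
$\left(-4702464 + 3484804\right) \left(q{\left(349,o \right)} + 2213971\right) = \left(-4702464 + 3484804\right) \left(463 \cdot 349 + 2213971\right) = - 1217660 \left(161587 + 2213971\right) = \left(-1217660\right) 2375558 = -2892621954280$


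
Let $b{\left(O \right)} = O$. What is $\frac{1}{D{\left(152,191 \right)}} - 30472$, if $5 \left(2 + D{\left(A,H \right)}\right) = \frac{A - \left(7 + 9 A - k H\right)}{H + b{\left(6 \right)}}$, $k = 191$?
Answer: $- \frac{1014350951}{33288} \approx -30472.0$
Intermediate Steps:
$D{\left(A,H \right)} = -2 + \frac{-7 - 8 A + 191 H}{5 \left(6 + H\right)}$ ($D{\left(A,H \right)} = -2 + \frac{\left(A - \left(7 - 191 H + 9 A\right)\right) \frac{1}{H + 6}}{5} = -2 + \frac{\left(A - \left(7 - 191 H + 9 A\right)\right) \frac{1}{6 + H}}{5} = -2 + \frac{\left(-7 - 8 A + 191 H\right) \frac{1}{6 + H}}{5} = -2 + \frac{\frac{1}{6 + H} \left(-7 - 8 A + 191 H\right)}{5} = -2 + \frac{-7 - 8 A + 191 H}{5 \left(6 + H\right)}$)
$\frac{1}{D{\left(152,191 \right)}} - 30472 = \frac{1}{\frac{1}{5} \frac{1}{6 + 191} \left(-67 - 1216 + 181 \cdot 191\right)} - 30472 = \frac{1}{\frac{1}{5} \cdot \frac{1}{197} \left(-67 - 1216 + 34571\right)} - 30472 = \frac{1}{\frac{1}{5} \cdot \frac{1}{197} \cdot 33288} - 30472 = \frac{1}{\frac{33288}{985}} - 30472 = \frac{985}{33288} - 30472 = - \frac{1014350951}{33288}$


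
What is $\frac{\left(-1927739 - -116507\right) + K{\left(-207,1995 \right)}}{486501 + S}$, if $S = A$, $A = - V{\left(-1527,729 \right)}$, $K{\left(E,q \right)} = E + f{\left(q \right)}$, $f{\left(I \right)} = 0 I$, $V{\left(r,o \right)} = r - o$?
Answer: $- \frac{603813}{162919} \approx -3.7062$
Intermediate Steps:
$f{\left(I \right)} = 0$
$K{\left(E,q \right)} = E$ ($K{\left(E,q \right)} = E + 0 = E$)
$A = 2256$ ($A = - (-1527 - 729) = \left(-1\right) \left(-2256\right) = 2256$)
$S = 2256$
$\frac{\left(-1927739 - -116507\right) + K{\left(-207,1995 \right)}}{486501 + S} = \frac{\left(-1927739 - -116507\right) - 207}{486501 + 2256} = \frac{\left(-1927739 + 116507\right) - 207}{488757} = \left(-1811232 - 207\right) \frac{1}{488757} = \left(-1811439\right) \frac{1}{488757} = - \frac{603813}{162919}$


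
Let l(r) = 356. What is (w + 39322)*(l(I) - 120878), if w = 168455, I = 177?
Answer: -25041699594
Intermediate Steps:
(w + 39322)*(l(I) - 120878) = (168455 + 39322)*(356 - 120878) = 207777*(-120522) = -25041699594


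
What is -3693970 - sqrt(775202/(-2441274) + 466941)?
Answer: -3693970 - 2*sqrt(173930114451885198)/1220637 ≈ -3.6947e+6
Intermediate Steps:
-3693970 - sqrt(775202/(-2441274) + 466941) = -3693970 - sqrt(775202*(-1/2441274) + 466941) = -3693970 - sqrt(-387601/1220637 + 466941) = -3693970 - sqrt(569965073816/1220637) = -3693970 - 2*sqrt(173930114451885198)/1220637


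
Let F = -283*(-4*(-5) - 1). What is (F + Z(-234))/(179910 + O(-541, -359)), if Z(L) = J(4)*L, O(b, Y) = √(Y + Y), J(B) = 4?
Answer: -567885915/16183804409 + 6313*I*√718/32367608818 ≈ -0.03509 + 5.2262e-6*I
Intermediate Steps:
O(b, Y) = √2*√Y (O(b, Y) = √(2*Y) = √2*√Y)
Z(L) = 4*L
F = -5377 (F = -283*(20 - 1) = -283*19 = -5377)
(F + Z(-234))/(179910 + O(-541, -359)) = (-5377 + 4*(-234))/(179910 + √2*√(-359)) = (-5377 - 936)/(179910 + √2*(I*√359)) = -6313/(179910 + I*√718)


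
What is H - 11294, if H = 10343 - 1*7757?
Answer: -8708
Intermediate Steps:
H = 2586 (H = 10343 - 7757 = 2586)
H - 11294 = 2586 - 11294 = -8708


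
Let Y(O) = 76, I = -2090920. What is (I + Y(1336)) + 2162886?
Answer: 72042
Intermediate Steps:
(I + Y(1336)) + 2162886 = (-2090920 + 76) + 2162886 = -2090844 + 2162886 = 72042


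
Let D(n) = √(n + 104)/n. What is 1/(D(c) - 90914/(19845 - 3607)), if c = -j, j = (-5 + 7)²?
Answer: -16238/131509 ≈ -0.12347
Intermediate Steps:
j = 4 (j = 2² = 4)
c = -4 (c = -1*4 = -4)
D(n) = √(104 + n)/n
1/(D(c) - 90914/(19845 - 3607)) = 1/(√(104 - 4)/(-4) - 90914/(19845 - 3607)) = 1/(-√100/4 - 90914/16238) = 1/(-¼*10 - 90914/16238) = 1/(-5/2 - 1*45457/8119) = 1/(-5/2 - 45457/8119) = 1/(-131509/16238) = -16238/131509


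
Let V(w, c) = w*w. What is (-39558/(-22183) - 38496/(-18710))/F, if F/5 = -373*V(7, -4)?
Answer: -797043474/18964394771525 ≈ -4.2028e-5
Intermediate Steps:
V(w, c) = w²
F = -91385 (F = 5*(-373*7²) = 5*(-373*49) = 5*(-18277) = -91385)
(-39558/(-22183) - 38496/(-18710))/F = (-39558/(-22183) - 38496/(-18710))/(-91385) = (-39558*(-1/22183) - 38496*(-1/18710))*(-1/91385) = (39558/22183 + 19248/9355)*(-1/91385) = (797043474/207521965)*(-1/91385) = -797043474/18964394771525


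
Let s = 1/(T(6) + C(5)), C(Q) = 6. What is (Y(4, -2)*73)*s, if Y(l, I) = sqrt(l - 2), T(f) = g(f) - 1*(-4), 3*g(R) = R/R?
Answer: 219*sqrt(2)/31 ≈ 9.9907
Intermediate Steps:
g(R) = 1/3 (g(R) = (R/R)/3 = (1/3)*1 = 1/3)
T(f) = 13/3 (T(f) = 1/3 - 1*(-4) = 1/3 + 4 = 13/3)
Y(l, I) = sqrt(-2 + l)
s = 3/31 (s = 1/(13/3 + 6) = 1/(31/3) = 3/31 ≈ 0.096774)
(Y(4, -2)*73)*s = (sqrt(-2 + 4)*73)*(3/31) = (sqrt(2)*73)*(3/31) = (73*sqrt(2))*(3/31) = 219*sqrt(2)/31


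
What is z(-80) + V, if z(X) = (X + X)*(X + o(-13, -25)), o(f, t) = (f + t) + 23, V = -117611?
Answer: -102411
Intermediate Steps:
o(f, t) = 23 + f + t
z(X) = 2*X*(-15 + X) (z(X) = (X + X)*(X + (23 - 13 - 25)) = (2*X)*(X - 15) = (2*X)*(-15 + X) = 2*X*(-15 + X))
z(-80) + V = 2*(-80)*(-15 - 80) - 117611 = 2*(-80)*(-95) - 117611 = 15200 - 117611 = -102411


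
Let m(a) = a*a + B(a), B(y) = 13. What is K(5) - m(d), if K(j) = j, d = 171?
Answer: -29249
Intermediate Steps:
m(a) = 13 + a² (m(a) = a*a + 13 = a² + 13 = 13 + a²)
K(5) - m(d) = 5 - (13 + 171²) = 5 - (13 + 29241) = 5 - 1*29254 = 5 - 29254 = -29249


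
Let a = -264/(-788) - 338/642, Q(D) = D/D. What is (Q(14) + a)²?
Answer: 2614276900/3998918169 ≈ 0.65375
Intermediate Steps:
Q(D) = 1
a = -12107/63237 (a = -264*(-1/788) - 338*1/642 = 66/197 - 169/321 = -12107/63237 ≈ -0.19145)
(Q(14) + a)² = (1 - 12107/63237)² = (51130/63237)² = 2614276900/3998918169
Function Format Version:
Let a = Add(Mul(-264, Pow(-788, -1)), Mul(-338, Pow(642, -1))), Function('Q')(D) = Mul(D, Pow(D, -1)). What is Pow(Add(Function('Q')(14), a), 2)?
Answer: Rational(2614276900, 3998918169) ≈ 0.65375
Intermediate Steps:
Function('Q')(D) = 1
a = Rational(-12107, 63237) (a = Add(Mul(-264, Rational(-1, 788)), Mul(-338, Rational(1, 642))) = Add(Rational(66, 197), Rational(-169, 321)) = Rational(-12107, 63237) ≈ -0.19145)
Pow(Add(Function('Q')(14), a), 2) = Pow(Add(1, Rational(-12107, 63237)), 2) = Pow(Rational(51130, 63237), 2) = Rational(2614276900, 3998918169)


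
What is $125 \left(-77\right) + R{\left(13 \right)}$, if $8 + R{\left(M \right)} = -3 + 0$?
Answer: $-9636$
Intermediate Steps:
$R{\left(M \right)} = -11$ ($R{\left(M \right)} = -8 + \left(-3 + 0\right) = -8 - 3 = -11$)
$125 \left(-77\right) + R{\left(13 \right)} = 125 \left(-77\right) - 11 = -9625 - 11 = -9636$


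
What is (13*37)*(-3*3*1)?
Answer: -4329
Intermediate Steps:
(13*37)*(-3*3*1) = 481*(-9*1) = 481*(-9) = -4329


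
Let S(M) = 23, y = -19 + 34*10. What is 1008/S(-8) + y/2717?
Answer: 2746119/62491 ≈ 43.944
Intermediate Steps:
y = 321 (y = -19 + 340 = 321)
1008/S(-8) + y/2717 = 1008/23 + 321/2717 = 2746119/62491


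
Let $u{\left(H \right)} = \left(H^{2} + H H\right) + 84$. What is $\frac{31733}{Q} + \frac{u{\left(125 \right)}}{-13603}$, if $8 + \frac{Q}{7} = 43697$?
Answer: $- \frac{9150993883}{4160110269} \approx -2.1997$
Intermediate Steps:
$Q = 305823$ ($Q = -56 + 7 \cdot 43697 = -56 + 305879 = 305823$)
$u{\left(H \right)} = 84 + 2 H^{2}$ ($u{\left(H \right)} = \left(H^{2} + H^{2}\right) + 84 = 2 H^{2} + 84 = 84 + 2 H^{2}$)
$\frac{31733}{Q} + \frac{u{\left(125 \right)}}{-13603} = \frac{31733}{305823} + \frac{84 + 2 \cdot 125^{2}}{-13603} = 31733 \cdot \frac{1}{305823} + \left(84 + 2 \cdot 15625\right) \left(- \frac{1}{13603}\right) = \frac{31733}{305823} + \left(84 + 31250\right) \left(- \frac{1}{13603}\right) = \frac{31733}{305823} + 31334 \left(- \frac{1}{13603}\right) = \frac{31733}{305823} - \frac{31334}{13603} = - \frac{9150993883}{4160110269}$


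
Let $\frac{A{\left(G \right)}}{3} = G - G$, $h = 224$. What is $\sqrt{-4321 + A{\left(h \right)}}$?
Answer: $i \sqrt{4321} \approx 65.734 i$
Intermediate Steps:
$A{\left(G \right)} = 0$ ($A{\left(G \right)} = 3 \left(G - G\right) = 3 \cdot 0 = 0$)
$\sqrt{-4321 + A{\left(h \right)}} = \sqrt{-4321 + 0} = \sqrt{-4321} = i \sqrt{4321}$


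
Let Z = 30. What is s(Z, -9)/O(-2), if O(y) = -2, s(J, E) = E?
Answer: 9/2 ≈ 4.5000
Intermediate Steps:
s(Z, -9)/O(-2) = -9/(-2) = -9*(-1/2) = 9/2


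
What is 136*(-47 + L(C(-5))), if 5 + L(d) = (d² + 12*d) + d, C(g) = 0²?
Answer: -7072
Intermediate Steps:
C(g) = 0
L(d) = -5 + d² + 13*d (L(d) = -5 + ((d² + 12*d) + d) = -5 + (d² + 13*d) = -5 + d² + 13*d)
136*(-47 + L(C(-5))) = 136*(-47 + (-5 + 0² + 13*0)) = 136*(-47 + (-5 + 0 + 0)) = 136*(-47 - 5) = 136*(-52) = -7072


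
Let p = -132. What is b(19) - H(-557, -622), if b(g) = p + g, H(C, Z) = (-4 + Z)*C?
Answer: -348795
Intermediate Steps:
H(C, Z) = C*(-4 + Z)
b(g) = -132 + g
b(19) - H(-557, -622) = (-132 + 19) - (-557)*(-4 - 622) = -113 - (-557)*(-626) = -113 - 1*348682 = -113 - 348682 = -348795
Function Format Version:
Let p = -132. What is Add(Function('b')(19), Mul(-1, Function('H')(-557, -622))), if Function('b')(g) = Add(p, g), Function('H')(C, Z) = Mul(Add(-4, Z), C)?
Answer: -348795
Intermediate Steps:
Function('H')(C, Z) = Mul(C, Add(-4, Z))
Function('b')(g) = Add(-132, g)
Add(Function('b')(19), Mul(-1, Function('H')(-557, -622))) = Add(Add(-132, 19), Mul(-1, Mul(-557, Add(-4, -622)))) = Add(-113, Mul(-1, Mul(-557, -626))) = Add(-113, Mul(-1, 348682)) = Add(-113, -348682) = -348795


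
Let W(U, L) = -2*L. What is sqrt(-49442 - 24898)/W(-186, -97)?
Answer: 3*I*sqrt(2065)/97 ≈ 1.4054*I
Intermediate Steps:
sqrt(-49442 - 24898)/W(-186, -97) = sqrt(-49442 - 24898)/((-2*(-97))) = sqrt(-74340)/194 = (6*I*sqrt(2065))*(1/194) = 3*I*sqrt(2065)/97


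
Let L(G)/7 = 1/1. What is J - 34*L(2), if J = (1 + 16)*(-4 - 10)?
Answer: -476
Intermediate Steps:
L(G) = 7 (L(G) = 7/1 = 7*1 = 7)
J = -238 (J = 17*(-14) = -238)
J - 34*L(2) = -238 - 34*7 = -238 - 238 = -476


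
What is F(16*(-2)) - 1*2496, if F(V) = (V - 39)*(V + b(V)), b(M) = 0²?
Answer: -224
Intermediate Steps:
b(M) = 0
F(V) = V*(-39 + V) (F(V) = (V - 39)*(V + 0) = (-39 + V)*V = V*(-39 + V))
F(16*(-2)) - 1*2496 = (16*(-2))*(-39 + 16*(-2)) - 1*2496 = -32*(-39 - 32) - 2496 = -32*(-71) - 2496 = 2272 - 2496 = -224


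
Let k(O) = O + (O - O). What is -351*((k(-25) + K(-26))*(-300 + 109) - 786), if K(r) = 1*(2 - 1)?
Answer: -1333098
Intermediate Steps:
K(r) = 1 (K(r) = 1*1 = 1)
k(O) = O (k(O) = O + 0 = O)
-351*((k(-25) + K(-26))*(-300 + 109) - 786) = -351*((-25 + 1)*(-300 + 109) - 786) = -351*(-24*(-191) - 786) = -351*(4584 - 786) = -351*3798 = -1333098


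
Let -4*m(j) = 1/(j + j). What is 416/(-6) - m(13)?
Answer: -21629/312 ≈ -69.324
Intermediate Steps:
m(j) = -1/(8*j) (m(j) = -1/(4*(j + j)) = -1/(2*j)/4 = -1/(8*j))
416/(-6) - m(13) = 416/(-6) - (-1)/(8*13) = 416*(-⅙) - (-1)/(8*13) = -208/3 - 1*(-1/104) = -208/3 + 1/104 = -21629/312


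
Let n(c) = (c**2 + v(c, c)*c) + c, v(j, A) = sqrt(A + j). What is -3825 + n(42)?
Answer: -2019 + 84*sqrt(21) ≈ -1634.1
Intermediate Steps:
n(c) = c + c**2 + sqrt(2)*c**(3/2) (n(c) = (c**2 + sqrt(c + c)*c) + c = (c**2 + sqrt(2*c)*c) + c = (c**2 + (sqrt(2)*sqrt(c))*c) + c = (c**2 + sqrt(2)*c**(3/2)) + c = c + c**2 + sqrt(2)*c**(3/2))
-3825 + n(42) = -3825 + 42*(1 + 42 + sqrt(2)*sqrt(42)) = -3825 + 42*(1 + 42 + 2*sqrt(21)) = -3825 + 42*(43 + 2*sqrt(21)) = -3825 + (1806 + 84*sqrt(21)) = -2019 + 84*sqrt(21)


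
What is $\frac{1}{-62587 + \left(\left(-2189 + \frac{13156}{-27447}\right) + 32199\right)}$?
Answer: $- \frac{27447}{894154075} \approx -3.0696 \cdot 10^{-5}$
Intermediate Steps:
$\frac{1}{-62587 + \left(\left(-2189 + \frac{13156}{-27447}\right) + 32199\right)} = \frac{1}{-62587 + \left(\left(-2189 + 13156 \left(- \frac{1}{27447}\right)\right) + 32199\right)} = \frac{1}{-62587 + \left(\left(-2189 - \frac{13156}{27447}\right) + 32199\right)} = \frac{1}{-62587 + \left(- \frac{60094639}{27447} + 32199\right)} = \frac{1}{-62587 + \frac{823671314}{27447}} = \frac{1}{- \frac{894154075}{27447}} = - \frac{27447}{894154075}$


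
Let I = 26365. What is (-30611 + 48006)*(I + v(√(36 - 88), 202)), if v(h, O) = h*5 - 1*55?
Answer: 457662450 + 173950*I*√13 ≈ 4.5766e+8 + 6.2719e+5*I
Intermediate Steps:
v(h, O) = -55 + 5*h (v(h, O) = 5*h - 55 = -55 + 5*h)
(-30611 + 48006)*(I + v(√(36 - 88), 202)) = (-30611 + 48006)*(26365 + (-55 + 5*√(36 - 88))) = 17395*(26365 + (-55 + 5*√(-52))) = 17395*(26365 + (-55 + 5*(2*I*√13))) = 17395*(26365 + (-55 + 10*I*√13)) = 17395*(26310 + 10*I*√13) = 457662450 + 173950*I*√13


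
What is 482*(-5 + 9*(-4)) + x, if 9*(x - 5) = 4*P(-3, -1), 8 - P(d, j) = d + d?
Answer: -177757/9 ≈ -19751.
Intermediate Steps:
P(d, j) = 8 - 2*d (P(d, j) = 8 - (d + d) = 8 - 2*d)
x = 101/9 (x = 5 + (4*(8 - 2*(-3)))/9 = 5 + (4*(8 + 6))/9 = 5 + (4*14)/9 = 5 + (⅑)*56 = 5 + 56/9 = 101/9 ≈ 11.222)
482*(-5 + 9*(-4)) + x = 482*(-5 + 9*(-4)) + 101/9 = 482*(-5 - 36) + 101/9 = 482*(-41) + 101/9 = -19762 + 101/9 = -177757/9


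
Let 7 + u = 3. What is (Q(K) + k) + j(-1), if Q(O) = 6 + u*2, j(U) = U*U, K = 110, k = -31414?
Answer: -31415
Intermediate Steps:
u = -4 (u = -7 + 3 = -4)
j(U) = U**2
Q(O) = -2 (Q(O) = 6 - 4*2 = 6 - 8 = -2)
(Q(K) + k) + j(-1) = (-2 - 31414) + (-1)**2 = -31416 + 1 = -31415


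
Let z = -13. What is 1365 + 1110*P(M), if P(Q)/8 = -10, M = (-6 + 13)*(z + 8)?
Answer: -87435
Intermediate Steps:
M = -35 (M = (-6 + 13)*(-13 + 8) = 7*(-5) = -35)
P(Q) = -80 (P(Q) = 8*(-10) = -80)
1365 + 1110*P(M) = 1365 + 1110*(-80) = 1365 - 88800 = -87435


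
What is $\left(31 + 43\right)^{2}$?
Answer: $5476$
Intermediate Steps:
$\left(31 + 43\right)^{2} = 74^{2} = 5476$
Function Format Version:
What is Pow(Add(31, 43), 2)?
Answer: 5476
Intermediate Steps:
Pow(Add(31, 43), 2) = Pow(74, 2) = 5476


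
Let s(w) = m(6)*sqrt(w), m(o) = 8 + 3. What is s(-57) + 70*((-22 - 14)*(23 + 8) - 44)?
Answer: -81200 + 11*I*sqrt(57) ≈ -81200.0 + 83.048*I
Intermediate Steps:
m(o) = 11
s(w) = 11*sqrt(w)
s(-57) + 70*((-22 - 14)*(23 + 8) - 44) = 11*sqrt(-57) + 70*((-22 - 14)*(23 + 8) - 44) = 11*(I*sqrt(57)) + 70*(-36*31 - 44) = 11*I*sqrt(57) + 70*(-1116 - 44) = 11*I*sqrt(57) + 70*(-1160) = 11*I*sqrt(57) - 81200 = -81200 + 11*I*sqrt(57)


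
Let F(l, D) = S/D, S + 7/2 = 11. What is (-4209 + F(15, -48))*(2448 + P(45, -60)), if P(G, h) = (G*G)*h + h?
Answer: 2005444077/4 ≈ 5.0136e+8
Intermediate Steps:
S = 15/2 (S = -7/2 + 11 = 15/2 ≈ 7.5000)
F(l, D) = 15/(2*D)
P(G, h) = h + h*G**2 (P(G, h) = G**2*h + h = h*G**2 + h = h + h*G**2)
(-4209 + F(15, -48))*(2448 + P(45, -60)) = (-4209 + (15/2)/(-48))*(2448 - 60*(1 + 45**2)) = (-4209 + (15/2)*(-1/48))*(2448 - 60*(1 + 2025)) = (-4209 - 5/32)*(2448 - 60*2026) = -134693*(2448 - 121560)/32 = -134693/32*(-119112) = 2005444077/4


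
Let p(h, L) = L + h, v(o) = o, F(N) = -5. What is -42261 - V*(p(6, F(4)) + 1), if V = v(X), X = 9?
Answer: -42279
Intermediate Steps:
V = 9
-42261 - V*(p(6, F(4)) + 1) = -42261 - 9*((-5 + 6) + 1) = -42261 - 9*(1 + 1) = -42261 - 9*2 = -42261 - 1*18 = -42261 - 18 = -42279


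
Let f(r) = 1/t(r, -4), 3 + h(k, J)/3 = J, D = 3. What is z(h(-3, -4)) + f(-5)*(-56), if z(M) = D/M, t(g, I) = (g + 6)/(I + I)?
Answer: 3135/7 ≈ 447.86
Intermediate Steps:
h(k, J) = -9 + 3*J
t(g, I) = (6 + g)/(2*I) (t(g, I) = (6 + g)/((2*I)) = (6 + g)*(1/(2*I)) = (6 + g)/(2*I))
f(r) = 1/(-¾ - r/8) (f(r) = 1/((½)*(6 + r)/(-4)) = 1/((½)*(-¼)*(6 + r)) = 1/(-¾ - r/8))
z(M) = 3/M
z(h(-3, -4)) + f(-5)*(-56) = 3/(-9 + 3*(-4)) + (8/(-6 - 1*(-5)))*(-56) = 3/(-9 - 12) + (8/(-6 + 5))*(-56) = 3/(-21) + (8/(-1))*(-56) = 3*(-1/21) + (8*(-1))*(-56) = -⅐ - 8*(-56) = -⅐ + 448 = 3135/7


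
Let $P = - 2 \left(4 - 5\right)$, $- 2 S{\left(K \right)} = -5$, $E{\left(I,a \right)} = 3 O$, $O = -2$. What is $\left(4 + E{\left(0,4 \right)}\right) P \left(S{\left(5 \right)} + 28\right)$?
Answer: $-122$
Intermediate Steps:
$E{\left(I,a \right)} = -6$ ($E{\left(I,a \right)} = 3 \left(-2\right) = -6$)
$S{\left(K \right)} = \frac{5}{2}$ ($S{\left(K \right)} = \left(- \frac{1}{2}\right) \left(-5\right) = \frac{5}{2}$)
$P = 2$ ($P = \left(-2\right) \left(-1\right) = 2$)
$\left(4 + E{\left(0,4 \right)}\right) P \left(S{\left(5 \right)} + 28\right) = \left(4 - 6\right) 2 \left(\frac{5}{2} + 28\right) = \left(-2\right) 2 \cdot \frac{61}{2} = \left(-4\right) \frac{61}{2} = -122$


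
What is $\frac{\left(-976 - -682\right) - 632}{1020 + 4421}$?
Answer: $- \frac{926}{5441} \approx -0.17019$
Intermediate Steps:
$\frac{\left(-976 - -682\right) - 632}{1020 + 4421} = \frac{\left(-976 + 682\right) - 632}{5441} = \left(-294 - 632\right) \frac{1}{5441} = \left(-926\right) \frac{1}{5441} = - \frac{926}{5441}$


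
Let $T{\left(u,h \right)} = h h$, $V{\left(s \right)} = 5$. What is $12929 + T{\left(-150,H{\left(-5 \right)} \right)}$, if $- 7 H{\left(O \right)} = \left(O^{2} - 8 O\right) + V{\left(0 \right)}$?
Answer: $13029$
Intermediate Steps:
$H{\left(O \right)} = - \frac{5}{7} - \frac{O^{2}}{7} + \frac{8 O}{7}$ ($H{\left(O \right)} = - \frac{\left(O^{2} - 8 O\right) + 5}{7} = - \frac{5 + O^{2} - 8 O}{7} = - \frac{5}{7} - \frac{O^{2}}{7} + \frac{8 O}{7}$)
$T{\left(u,h \right)} = h^{2}$
$12929 + T{\left(-150,H{\left(-5 \right)} \right)} = 12929 + \left(- \frac{5}{7} - \frac{\left(-5\right)^{2}}{7} + \frac{8}{7} \left(-5\right)\right)^{2} = 12929 + \left(- \frac{5}{7} - \frac{25}{7} - \frac{40}{7}\right)^{2} = 12929 + \left(-10\right)^{2} = 12929 + 100 = 13029$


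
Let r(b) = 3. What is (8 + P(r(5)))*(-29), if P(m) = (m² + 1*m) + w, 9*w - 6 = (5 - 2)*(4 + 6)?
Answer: -696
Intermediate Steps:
w = 4 (w = ⅔ + ((5 - 2)*(4 + 6))/9 = ⅔ + (3*10)/9 = ⅔ + (⅑)*30 = ⅔ + 10/3 = 4)
P(m) = 4 + m + m² (P(m) = (m² + 1*m) + 4 = (m² + m) + 4 = (m + m²) + 4 = 4 + m + m²)
(8 + P(r(5)))*(-29) = (8 + (4 + 3 + 3²))*(-29) = (8 + (4 + 3 + 9))*(-29) = (8 + 16)*(-29) = 24*(-29) = -696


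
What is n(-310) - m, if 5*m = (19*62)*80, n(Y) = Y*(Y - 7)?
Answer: 79422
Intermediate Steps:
n(Y) = Y*(-7 + Y)
m = 18848 (m = ((19*62)*80)/5 = (1178*80)/5 = (⅕)*94240 = 18848)
n(-310) - m = -310*(-7 - 310) - 1*18848 = -310*(-317) - 18848 = 98270 - 18848 = 79422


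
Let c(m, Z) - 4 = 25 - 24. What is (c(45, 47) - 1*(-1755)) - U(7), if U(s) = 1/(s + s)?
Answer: 24639/14 ≈ 1759.9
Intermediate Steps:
c(m, Z) = 5 (c(m, Z) = 4 + (25 - 24) = 4 + 1 = 5)
U(s) = 1/(2*s)
(c(45, 47) - 1*(-1755)) - U(7) = (5 - 1*(-1755)) - 1/(2*7) = (5 + 1755) - 1/(2*7) = 1760 - 1*1/14 = 1760 - 1/14 = 24639/14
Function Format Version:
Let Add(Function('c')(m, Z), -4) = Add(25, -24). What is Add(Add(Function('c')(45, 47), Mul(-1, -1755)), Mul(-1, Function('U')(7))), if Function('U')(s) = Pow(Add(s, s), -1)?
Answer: Rational(24639, 14) ≈ 1759.9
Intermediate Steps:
Function('c')(m, Z) = 5 (Function('c')(m, Z) = Add(4, Add(25, -24)) = Add(4, 1) = 5)
Function('U')(s) = Mul(Rational(1, 2), Pow(s, -1)) (Function('U')(s) = Pow(Mul(2, s), -1) = Mul(Rational(1, 2), Pow(s, -1)))
Add(Add(Function('c')(45, 47), Mul(-1, -1755)), Mul(-1, Function('U')(7))) = Add(Add(5, Mul(-1, -1755)), Mul(-1, Mul(Rational(1, 2), Pow(7, -1)))) = Add(Add(5, 1755), Mul(-1, Mul(Rational(1, 2), Rational(1, 7)))) = Add(1760, Mul(-1, Rational(1, 14))) = Add(1760, Rational(-1, 14)) = Rational(24639, 14)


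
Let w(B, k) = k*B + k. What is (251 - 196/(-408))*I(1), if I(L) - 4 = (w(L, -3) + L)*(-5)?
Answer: 743879/102 ≈ 7292.9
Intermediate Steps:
w(B, k) = k + B*k (w(B, k) = B*k + k = k + B*k)
I(L) = 19 + 10*L (I(L) = 4 + (-3*(1 + L) + L)*(-5) = 4 + ((-3 - 3*L) + L)*(-5) = 4 + (-3 - 2*L)*(-5) = 4 + (15 + 10*L) = 19 + 10*L)
(251 - 196/(-408))*I(1) = (251 - 196/(-408))*(19 + 10*1) = (251 - 196*(-1/408))*(19 + 10) = (251 + 49/102)*29 = (25651/102)*29 = 743879/102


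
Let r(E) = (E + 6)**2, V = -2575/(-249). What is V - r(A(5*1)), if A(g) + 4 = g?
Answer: -9626/249 ≈ -38.659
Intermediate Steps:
A(g) = -4 + g
V = 2575/249 (V = -2575*(-1/249) = 2575/249 ≈ 10.341)
r(E) = (6 + E)**2
V - r(A(5*1)) = 2575/249 - (6 + (-4 + 5*1))**2 = 2575/249 - (6 + (-4 + 5))**2 = 2575/249 - (6 + 1)**2 = 2575/249 - 1*7**2 = 2575/249 - 1*49 = 2575/249 - 49 = -9626/249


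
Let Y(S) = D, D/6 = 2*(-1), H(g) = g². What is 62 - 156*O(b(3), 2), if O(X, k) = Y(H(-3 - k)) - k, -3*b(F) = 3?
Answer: 2246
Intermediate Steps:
D = -12 (D = 6*(2*(-1)) = 6*(-2) = -12)
Y(S) = -12
b(F) = -1 (b(F) = -⅓*3 = -1)
O(X, k) = -12 - k
62 - 156*O(b(3), 2) = 62 - 156*(-12 - 1*2) = 62 - 156*(-12 - 2) = 62 - 156*(-14) = 62 + 2184 = 2246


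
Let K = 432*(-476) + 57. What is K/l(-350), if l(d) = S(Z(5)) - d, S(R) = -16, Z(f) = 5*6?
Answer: -205575/334 ≈ -615.49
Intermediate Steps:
Z(f) = 30
K = -205575 (K = -205632 + 57 = -205575)
l(d) = -16 - d
K/l(-350) = -205575/(-16 - 1*(-350)) = -205575/(-16 + 350) = -205575/334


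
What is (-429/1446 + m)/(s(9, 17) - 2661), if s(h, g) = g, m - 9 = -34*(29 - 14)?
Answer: 241625/1274408 ≈ 0.18960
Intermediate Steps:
m = -501 (m = 9 - 34*(29 - 14) = 9 - 34*15 = 9 - 510 = -501)
(-429/1446 + m)/(s(9, 17) - 2661) = (-429/1446 - 501)/(17 - 2661) = (-429*1/1446 - 501)/(-2644) = (-143/482 - 501)*(-1/2644) = -241625/482*(-1/2644) = 241625/1274408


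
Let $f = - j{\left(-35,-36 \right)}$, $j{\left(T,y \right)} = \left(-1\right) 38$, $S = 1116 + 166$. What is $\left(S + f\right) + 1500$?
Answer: $2820$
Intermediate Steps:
$S = 1282$
$j{\left(T,y \right)} = -38$
$f = 38$ ($f = \left(-1\right) \left(-38\right) = 38$)
$\left(S + f\right) + 1500 = \left(1282 + 38\right) + 1500 = 1320 + 1500 = 2820$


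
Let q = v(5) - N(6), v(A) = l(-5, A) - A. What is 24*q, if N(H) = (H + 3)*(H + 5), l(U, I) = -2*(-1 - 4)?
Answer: -2256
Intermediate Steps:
l(U, I) = 10 (l(U, I) = -2*(-5) = 10)
v(A) = 10 - A
N(H) = (3 + H)*(5 + H)
q = -94 (q = (10 - 1*5) - (15 + 6**2 + 8*6) = (10 - 5) - (15 + 36 + 48) = 5 - 1*99 = 5 - 99 = -94)
24*q = 24*(-94) = -2256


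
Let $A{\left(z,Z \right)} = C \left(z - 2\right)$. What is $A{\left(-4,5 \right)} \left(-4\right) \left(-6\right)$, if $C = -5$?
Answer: $720$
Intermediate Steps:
$A{\left(z,Z \right)} = 10 - 5 z$ ($A{\left(z,Z \right)} = - 5 \left(z - 2\right) = - 5 \left(-2 + z\right) = 10 - 5 z$)
$A{\left(-4,5 \right)} \left(-4\right) \left(-6\right) = \left(10 - -20\right) \left(-4\right) \left(-6\right) = \left(10 + 20\right) \left(-4\right) \left(-6\right) = 30 \left(-4\right) \left(-6\right) = \left(-120\right) \left(-6\right) = 720$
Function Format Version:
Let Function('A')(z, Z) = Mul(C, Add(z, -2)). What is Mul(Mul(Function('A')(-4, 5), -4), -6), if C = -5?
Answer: 720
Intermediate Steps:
Function('A')(z, Z) = Add(10, Mul(-5, z)) (Function('A')(z, Z) = Mul(-5, Add(z, -2)) = Mul(-5, Add(-2, z)) = Add(10, Mul(-5, z)))
Mul(Mul(Function('A')(-4, 5), -4), -6) = Mul(Mul(Add(10, Mul(-5, -4)), -4), -6) = Mul(Mul(Add(10, 20), -4), -6) = Mul(Mul(30, -4), -6) = Mul(-120, -6) = 720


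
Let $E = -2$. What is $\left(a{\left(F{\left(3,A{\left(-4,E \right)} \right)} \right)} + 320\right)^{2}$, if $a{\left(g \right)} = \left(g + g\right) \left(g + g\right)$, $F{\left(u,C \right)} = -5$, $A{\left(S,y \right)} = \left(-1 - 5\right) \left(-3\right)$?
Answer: $176400$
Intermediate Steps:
$A{\left(S,y \right)} = 18$ ($A{\left(S,y \right)} = \left(-6\right) \left(-3\right) = 18$)
$a{\left(g \right)} = 4 g^{2}$ ($a{\left(g \right)} = 2 g 2 g = 4 g^{2}$)
$\left(a{\left(F{\left(3,A{\left(-4,E \right)} \right)} \right)} + 320\right)^{2} = \left(4 \left(-5\right)^{2} + 320\right)^{2} = \left(4 \cdot 25 + 320\right)^{2} = \left(100 + 320\right)^{2} = 420^{2} = 176400$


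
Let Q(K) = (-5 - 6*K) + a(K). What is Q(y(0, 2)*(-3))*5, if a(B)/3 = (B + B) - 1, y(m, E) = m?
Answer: -40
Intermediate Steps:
a(B) = -3 + 6*B (a(B) = 3*((B + B) - 1) = 3*(2*B - 1) = 3*(-1 + 2*B) = -3 + 6*B)
Q(K) = -8 (Q(K) = (-5 - 6*K) + (-3 + 6*K) = -8)
Q(y(0, 2)*(-3))*5 = -8*5 = -40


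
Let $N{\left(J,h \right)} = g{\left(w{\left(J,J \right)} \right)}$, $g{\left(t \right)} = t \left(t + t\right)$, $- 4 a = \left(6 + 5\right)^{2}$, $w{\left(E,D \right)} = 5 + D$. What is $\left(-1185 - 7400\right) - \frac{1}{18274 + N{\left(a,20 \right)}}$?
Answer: $- \frac{1342633913}{156393} \approx -8585.0$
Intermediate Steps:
$a = - \frac{121}{4}$ ($a = - \frac{\left(6 + 5\right)^{2}}{4} = - \frac{11^{2}}{4} = \left(- \frac{1}{4}\right) 121 = - \frac{121}{4} \approx -30.25$)
$g{\left(t \right)} = 2 t^{2}$ ($g{\left(t \right)} = t 2 t = 2 t^{2}$)
$N{\left(J,h \right)} = 2 \left(5 + J\right)^{2}$
$\left(-1185 - 7400\right) - \frac{1}{18274 + N{\left(a,20 \right)}} = \left(-1185 - 7400\right) - \frac{1}{18274 + 2 \left(5 - \frac{121}{4}\right)^{2}} = -8585 - \frac{1}{18274 + 2 \left(- \frac{101}{4}\right)^{2}} = -8585 - \frac{1}{18274 + 2 \cdot \frac{10201}{16}} = -8585 - \frac{1}{18274 + \frac{10201}{8}} = -8585 - \frac{1}{\frac{156393}{8}} = -8585 - \frac{8}{156393} = - \frac{1342633913}{156393}$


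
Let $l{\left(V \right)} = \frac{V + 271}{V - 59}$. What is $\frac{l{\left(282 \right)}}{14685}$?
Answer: $\frac{553}{3274755} \approx 0.00016887$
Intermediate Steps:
$l{\left(V \right)} = \frac{271 + V}{-59 + V}$
$\frac{l{\left(282 \right)}}{14685} = \frac{\frac{1}{-59 + 282} \left(271 + 282\right)}{14685} = \frac{1}{223} \cdot 553 \cdot \frac{1}{14685} = \frac{553}{223} \cdot \frac{1}{14685} = \frac{553}{3274755}$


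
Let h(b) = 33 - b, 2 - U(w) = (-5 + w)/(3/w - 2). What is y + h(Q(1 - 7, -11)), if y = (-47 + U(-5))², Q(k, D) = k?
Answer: 409816/169 ≈ 2424.9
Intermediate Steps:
U(w) = 2 - (-5 + w)/(-2 + 3/w) (U(w) = 2 - (-5 + w)/(3/w - 2) = 2 - (-5 + w)/(-2 + 3/w))
y = 403225/169 (y = (-47 + (-6 + (-5)² - 1*(-5))/(-3 + 2*(-5)))² = (-47 + (-6 + 25 + 5)/(-3 - 10))² = (-47 + 24/(-13))² = (-47 - 1/13*24)² = (-47 - 24/13)² = (-635/13)² = 403225/169 ≈ 2385.9)
y + h(Q(1 - 7, -11)) = 403225/169 + (33 - (1 - 7)) = 403225/169 + (33 - 1*(-6)) = 403225/169 + (33 + 6) = 403225/169 + 39 = 409816/169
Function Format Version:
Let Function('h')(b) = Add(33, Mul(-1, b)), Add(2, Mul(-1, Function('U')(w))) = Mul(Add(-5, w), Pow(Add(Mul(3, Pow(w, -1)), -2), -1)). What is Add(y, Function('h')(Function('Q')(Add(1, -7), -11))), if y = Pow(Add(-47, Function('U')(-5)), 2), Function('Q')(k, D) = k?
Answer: Rational(409816, 169) ≈ 2424.9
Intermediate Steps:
Function('U')(w) = Add(2, Mul(-1, Pow(Add(-2, Mul(3, Pow(w, -1))), -1), Add(-5, w))) (Function('U')(w) = Add(2, Mul(-1, Mul(Add(-5, w), Pow(Add(Mul(3, Pow(w, -1)), -2), -1)))) = Add(2, Mul(-1, Mul(Add(-5, w), Pow(Add(-2, Mul(3, Pow(w, -1))), -1)))) = Add(2, Mul(-1, Mul(Pow(Add(-2, Mul(3, Pow(w, -1))), -1), Add(-5, w)))) = Add(2, Mul(-1, Pow(Add(-2, Mul(3, Pow(w, -1))), -1), Add(-5, w))))
y = Rational(403225, 169) (y = Pow(Add(-47, Mul(Pow(Add(-3, Mul(2, -5)), -1), Add(-6, Pow(-5, 2), Mul(-1, -5)))), 2) = Pow(Add(-47, Mul(Pow(Add(-3, -10), -1), Add(-6, 25, 5))), 2) = Pow(Add(-47, Mul(Pow(-13, -1), 24)), 2) = Pow(Add(-47, Mul(Rational(-1, 13), 24)), 2) = Pow(Add(-47, Rational(-24, 13)), 2) = Pow(Rational(-635, 13), 2) = Rational(403225, 169) ≈ 2385.9)
Add(y, Function('h')(Function('Q')(Add(1, -7), -11))) = Add(Rational(403225, 169), Add(33, Mul(-1, Add(1, -7)))) = Add(Rational(403225, 169), Add(33, Mul(-1, -6))) = Add(Rational(403225, 169), Add(33, 6)) = Add(Rational(403225, 169), 39) = Rational(409816, 169)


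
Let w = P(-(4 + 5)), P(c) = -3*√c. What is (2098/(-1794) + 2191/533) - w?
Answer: 108170/36777 + 9*I ≈ 2.9412 + 9.0*I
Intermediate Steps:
w = -9*I (w = -3*I*√(4 + 5) = -3*3*I = -9*I ≈ -9.0*I)
(2098/(-1794) + 2191/533) - w = (2098/(-1794) + 2191/533) - (-9)*I = (2098*(-1/1794) + 2191*(1/533)) + 9*I = (-1049/897 + 2191/533) + 9*I = 108170/36777 + 9*I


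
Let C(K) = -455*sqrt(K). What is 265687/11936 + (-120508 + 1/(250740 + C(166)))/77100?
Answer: 4274225726643589643/206521343656404000 + 13*sqrt(166)/138419131137000 ≈ 20.696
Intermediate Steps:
265687/11936 + (-120508 + 1/(250740 + C(166)))/77100 = 265687/11936 + (-120508 + 1/(250740 - 455*sqrt(166)))/77100 = 265687*(1/11936) + (-120508 + 1/(250740 - 455*sqrt(166)))*(1/77100) = 265687/11936 + (-30127/19275 + 1/(77100*(250740 - 455*sqrt(166)))) = 4761521053/230066400 + 1/(77100*(250740 - 455*sqrt(166)))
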